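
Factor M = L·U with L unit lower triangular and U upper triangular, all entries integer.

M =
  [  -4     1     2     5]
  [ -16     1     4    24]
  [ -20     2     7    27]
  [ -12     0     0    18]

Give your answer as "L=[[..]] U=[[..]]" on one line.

L=[[1,0,0,0],[4,1,0,0],[5,1,1,0],[3,1,-2,1]] U=[[-4,1,2,5],[0,-3,-4,4],[0,0,1,-2],[0,0,0,-5]]

  row1 -= 4·row0 → [0,-3,-4,4]
  row2 -= 5·row0 → [0,-3,-3,2]
  row3 -= 3·row0 → [0,-3,-6,3]
  row2 -= 1·row1 → [0,0,1,-2]
  row3 -= 1·row1 → [0,0,-2,-1]
  row3 -= -2·row2 → [0,0,0,-5]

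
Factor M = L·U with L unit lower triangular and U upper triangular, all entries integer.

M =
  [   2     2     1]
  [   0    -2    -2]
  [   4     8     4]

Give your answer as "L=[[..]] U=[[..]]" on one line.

  row1 -= 0·row0 → [0,-2,-2]
  row2 -= 2·row0 → [0,4,2]
  row2 -= -2·row1 → [0,0,-2]

L=[[1,0,0],[0,1,0],[2,-2,1]] U=[[2,2,1],[0,-2,-2],[0,0,-2]]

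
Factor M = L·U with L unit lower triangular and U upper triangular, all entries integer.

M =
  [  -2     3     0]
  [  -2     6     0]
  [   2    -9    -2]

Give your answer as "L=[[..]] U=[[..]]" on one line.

L=[[1,0,0],[1,1,0],[-1,-2,1]] U=[[-2,3,0],[0,3,0],[0,0,-2]]

  r1 -= 1·r0 → [0,3,0]
  r2 -= -1·r0 → [0,-6,-2]
  r2 -= -2·r1 → [0,0,-2]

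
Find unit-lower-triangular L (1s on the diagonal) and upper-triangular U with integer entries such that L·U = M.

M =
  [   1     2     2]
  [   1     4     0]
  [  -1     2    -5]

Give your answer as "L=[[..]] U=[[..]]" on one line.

L=[[1,0,0],[1,1,0],[-1,2,1]] U=[[1,2,2],[0,2,-2],[0,0,1]]

  row1 -= 1·row0 → [0,2,-2]
  row2 -= -1·row0 → [0,4,-3]
  row2 -= 2·row1 → [0,0,1]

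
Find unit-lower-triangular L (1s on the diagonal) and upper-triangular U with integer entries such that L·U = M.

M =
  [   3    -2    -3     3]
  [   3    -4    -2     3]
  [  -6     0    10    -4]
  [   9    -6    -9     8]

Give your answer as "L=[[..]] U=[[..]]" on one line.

L=[[1,0,0,0],[1,1,0,0],[-2,2,1,0],[3,0,0,1]] U=[[3,-2,-3,3],[0,-2,1,0],[0,0,2,2],[0,0,0,-1]]

  R1 -= 1·R0 → [0,-2,1,0]
  R2 -= -2·R0 → [0,-4,4,2]
  R3 -= 3·R0 → [0,0,0,-1]
  R2 -= 2·R1 → [0,0,2,2]
  R3 -= 0·R1 → [0,0,0,-1]
  R3 -= 0·R2 → [0,0,0,-1]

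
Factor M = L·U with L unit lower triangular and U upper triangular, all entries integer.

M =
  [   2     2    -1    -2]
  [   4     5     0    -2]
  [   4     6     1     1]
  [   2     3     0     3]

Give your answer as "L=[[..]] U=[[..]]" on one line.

L=[[1,0,0,0],[2,1,0,0],[2,2,1,0],[1,1,1,1]] U=[[2,2,-1,-2],[0,1,2,2],[0,0,-1,1],[0,0,0,2]]

  R1 -= 2·R0 → [0,1,2,2]
  R2 -= 2·R0 → [0,2,3,5]
  R3 -= 1·R0 → [0,1,1,5]
  R2 -= 2·R1 → [0,0,-1,1]
  R3 -= 1·R1 → [0,0,-1,3]
  R3 -= 1·R2 → [0,0,0,2]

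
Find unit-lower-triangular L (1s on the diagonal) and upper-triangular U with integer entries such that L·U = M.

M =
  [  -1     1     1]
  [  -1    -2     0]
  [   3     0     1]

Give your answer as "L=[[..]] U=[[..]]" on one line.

L=[[1,0,0],[1,1,0],[-3,-1,1]] U=[[-1,1,1],[0,-3,-1],[0,0,3]]

  R1 -= 1·R0 → [0,-3,-1]
  R2 -= -3·R0 → [0,3,4]
  R2 -= -1·R1 → [0,0,3]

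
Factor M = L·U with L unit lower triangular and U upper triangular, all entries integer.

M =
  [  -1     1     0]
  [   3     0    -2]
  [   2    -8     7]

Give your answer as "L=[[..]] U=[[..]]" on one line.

  row1 -= -3·row0 → [0,3,-2]
  row2 -= -2·row0 → [0,-6,7]
  row2 -= -2·row1 → [0,0,3]

L=[[1,0,0],[-3,1,0],[-2,-2,1]] U=[[-1,1,0],[0,3,-2],[0,0,3]]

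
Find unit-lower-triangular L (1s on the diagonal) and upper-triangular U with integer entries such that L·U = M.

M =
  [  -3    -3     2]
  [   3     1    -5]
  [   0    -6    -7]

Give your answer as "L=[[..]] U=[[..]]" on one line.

L=[[1,0,0],[-1,1,0],[0,3,1]] U=[[-3,-3,2],[0,-2,-3],[0,0,2]]

  r1 -= -1·r0 → [0,-2,-3]
  r2 -= 0·r0 → [0,-6,-7]
  r2 -= 3·r1 → [0,0,2]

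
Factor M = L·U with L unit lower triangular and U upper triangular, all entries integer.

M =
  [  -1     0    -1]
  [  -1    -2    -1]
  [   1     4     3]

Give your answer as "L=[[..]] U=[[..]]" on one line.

L=[[1,0,0],[1,1,0],[-1,-2,1]] U=[[-1,0,-1],[0,-2,0],[0,0,2]]

  r1 -= 1·r0 → [0,-2,0]
  r2 -= -1·r0 → [0,4,2]
  r2 -= -2·r1 → [0,0,2]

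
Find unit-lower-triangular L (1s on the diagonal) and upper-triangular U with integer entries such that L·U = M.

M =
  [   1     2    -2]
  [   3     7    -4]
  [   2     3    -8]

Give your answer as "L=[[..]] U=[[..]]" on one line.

  R1 -= 3·R0 → [0,1,2]
  R2 -= 2·R0 → [0,-1,-4]
  R2 -= -1·R1 → [0,0,-2]

L=[[1,0,0],[3,1,0],[2,-1,1]] U=[[1,2,-2],[0,1,2],[0,0,-2]]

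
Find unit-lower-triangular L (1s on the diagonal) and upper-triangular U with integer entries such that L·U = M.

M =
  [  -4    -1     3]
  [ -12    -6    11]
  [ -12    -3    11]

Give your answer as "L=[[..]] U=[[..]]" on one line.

L=[[1,0,0],[3,1,0],[3,0,1]] U=[[-4,-1,3],[0,-3,2],[0,0,2]]

  R1 -= 3·R0 → [0,-3,2]
  R2 -= 3·R0 → [0,0,2]
  R2 -= 0·R1 → [0,0,2]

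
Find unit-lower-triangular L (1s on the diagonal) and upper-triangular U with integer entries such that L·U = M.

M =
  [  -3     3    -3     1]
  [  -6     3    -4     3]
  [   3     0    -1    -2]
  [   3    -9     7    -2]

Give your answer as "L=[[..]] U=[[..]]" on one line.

  R1 -= 2·R0 → [0,-3,2,1]
  R2 -= -1·R0 → [0,3,-4,-1]
  R3 -= -1·R0 → [0,-6,4,-1]
  R2 -= -1·R1 → [0,0,-2,0]
  R3 -= 2·R1 → [0,0,0,-3]
  R3 -= 0·R2 → [0,0,0,-3]

L=[[1,0,0,0],[2,1,0,0],[-1,-1,1,0],[-1,2,0,1]] U=[[-3,3,-3,1],[0,-3,2,1],[0,0,-2,0],[0,0,0,-3]]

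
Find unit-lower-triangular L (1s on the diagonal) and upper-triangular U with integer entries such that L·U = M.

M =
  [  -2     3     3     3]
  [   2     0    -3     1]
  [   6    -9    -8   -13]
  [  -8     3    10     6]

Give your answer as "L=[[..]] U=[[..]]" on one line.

  R1 -= -1·R0 → [0,3,0,4]
  R2 -= -3·R0 → [0,0,1,-4]
  R3 -= 4·R0 → [0,-9,-2,-6]
  R2 -= 0·R1 → [0,0,1,-4]
  R3 -= -3·R1 → [0,0,-2,6]
  R3 -= -2·R2 → [0,0,0,-2]

L=[[1,0,0,0],[-1,1,0,0],[-3,0,1,0],[4,-3,-2,1]] U=[[-2,3,3,3],[0,3,0,4],[0,0,1,-4],[0,0,0,-2]]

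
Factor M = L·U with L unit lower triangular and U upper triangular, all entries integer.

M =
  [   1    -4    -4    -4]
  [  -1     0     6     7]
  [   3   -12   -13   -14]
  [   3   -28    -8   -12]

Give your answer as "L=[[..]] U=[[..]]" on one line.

L=[[1,0,0,0],[-1,1,0,0],[3,0,1,0],[3,4,4,1]] U=[[1,-4,-4,-4],[0,-4,2,3],[0,0,-1,-2],[0,0,0,-4]]

  r1 -= -1·r0 → [0,-4,2,3]
  r2 -= 3·r0 → [0,0,-1,-2]
  r3 -= 3·r0 → [0,-16,4,0]
  r2 -= 0·r1 → [0,0,-1,-2]
  r3 -= 4·r1 → [0,0,-4,-12]
  r3 -= 4·r2 → [0,0,0,-4]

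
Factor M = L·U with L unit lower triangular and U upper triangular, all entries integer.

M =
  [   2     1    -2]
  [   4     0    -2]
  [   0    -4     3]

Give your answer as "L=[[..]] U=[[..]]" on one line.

  R1 -= 2·R0 → [0,-2,2]
  R2 -= 0·R0 → [0,-4,3]
  R2 -= 2·R1 → [0,0,-1]

L=[[1,0,0],[2,1,0],[0,2,1]] U=[[2,1,-2],[0,-2,2],[0,0,-1]]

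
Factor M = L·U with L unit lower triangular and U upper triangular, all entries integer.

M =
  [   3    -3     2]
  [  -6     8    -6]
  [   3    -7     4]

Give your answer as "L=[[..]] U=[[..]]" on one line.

  r1 -= -2·r0 → [0,2,-2]
  r2 -= 1·r0 → [0,-4,2]
  r2 -= -2·r1 → [0,0,-2]

L=[[1,0,0],[-2,1,0],[1,-2,1]] U=[[3,-3,2],[0,2,-2],[0,0,-2]]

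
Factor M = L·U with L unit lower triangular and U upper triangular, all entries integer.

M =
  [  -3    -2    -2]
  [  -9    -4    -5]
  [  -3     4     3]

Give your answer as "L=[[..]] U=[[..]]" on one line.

L=[[1,0,0],[3,1,0],[1,3,1]] U=[[-3,-2,-2],[0,2,1],[0,0,2]]

  R1 -= 3·R0 → [0,2,1]
  R2 -= 1·R0 → [0,6,5]
  R2 -= 3·R1 → [0,0,2]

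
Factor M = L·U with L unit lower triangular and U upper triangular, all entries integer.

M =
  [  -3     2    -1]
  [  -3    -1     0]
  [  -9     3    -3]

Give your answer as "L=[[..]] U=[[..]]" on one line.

L=[[1,0,0],[1,1,0],[3,1,1]] U=[[-3,2,-1],[0,-3,1],[0,0,-1]]

  row1 -= 1·row0 → [0,-3,1]
  row2 -= 3·row0 → [0,-3,0]
  row2 -= 1·row1 → [0,0,-1]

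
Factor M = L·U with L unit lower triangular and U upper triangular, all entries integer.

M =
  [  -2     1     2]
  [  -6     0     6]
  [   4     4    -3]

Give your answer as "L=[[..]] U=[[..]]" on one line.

L=[[1,0,0],[3,1,0],[-2,-2,1]] U=[[-2,1,2],[0,-3,0],[0,0,1]]

  R1 -= 3·R0 → [0,-3,0]
  R2 -= -2·R0 → [0,6,1]
  R2 -= -2·R1 → [0,0,1]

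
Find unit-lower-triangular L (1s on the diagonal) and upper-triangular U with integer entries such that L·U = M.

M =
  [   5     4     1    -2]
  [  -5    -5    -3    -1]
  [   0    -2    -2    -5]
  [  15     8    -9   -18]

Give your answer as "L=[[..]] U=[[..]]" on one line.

  row1 -= -1·row0 → [0,-1,-2,-3]
  row2 -= 0·row0 → [0,-2,-2,-5]
  row3 -= 3·row0 → [0,-4,-12,-12]
  row2 -= 2·row1 → [0,0,2,1]
  row3 -= 4·row1 → [0,0,-4,0]
  row3 -= -2·row2 → [0,0,0,2]

L=[[1,0,0,0],[-1,1,0,0],[0,2,1,0],[3,4,-2,1]] U=[[5,4,1,-2],[0,-1,-2,-3],[0,0,2,1],[0,0,0,2]]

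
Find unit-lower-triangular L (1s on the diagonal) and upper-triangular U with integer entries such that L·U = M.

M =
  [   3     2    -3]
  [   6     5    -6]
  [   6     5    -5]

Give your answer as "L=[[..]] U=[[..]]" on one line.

L=[[1,0,0],[2,1,0],[2,1,1]] U=[[3,2,-3],[0,1,0],[0,0,1]]

  r1 -= 2·r0 → [0,1,0]
  r2 -= 2·r0 → [0,1,1]
  r2 -= 1·r1 → [0,0,1]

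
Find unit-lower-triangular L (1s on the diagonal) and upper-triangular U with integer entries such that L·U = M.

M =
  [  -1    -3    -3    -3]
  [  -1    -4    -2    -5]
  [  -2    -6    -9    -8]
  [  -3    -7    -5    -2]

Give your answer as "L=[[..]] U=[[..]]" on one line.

L=[[1,0,0,0],[1,1,0,0],[2,0,1,0],[3,-2,-2,1]] U=[[-1,-3,-3,-3],[0,-1,1,-2],[0,0,-3,-2],[0,0,0,-1]]

  r1 -= 1·r0 → [0,-1,1,-2]
  r2 -= 2·r0 → [0,0,-3,-2]
  r3 -= 3·r0 → [0,2,4,7]
  r2 -= 0·r1 → [0,0,-3,-2]
  r3 -= -2·r1 → [0,0,6,3]
  r3 -= -2·r2 → [0,0,0,-1]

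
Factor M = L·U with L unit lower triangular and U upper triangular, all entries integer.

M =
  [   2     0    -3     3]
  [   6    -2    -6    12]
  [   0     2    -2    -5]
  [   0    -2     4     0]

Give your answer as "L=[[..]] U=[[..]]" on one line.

L=[[1,0,0,0],[3,1,0,0],[0,-1,1,0],[0,1,1,1]] U=[[2,0,-3,3],[0,-2,3,3],[0,0,1,-2],[0,0,0,-1]]

  row1 -= 3·row0 → [0,-2,3,3]
  row2 -= 0·row0 → [0,2,-2,-5]
  row3 -= 0·row0 → [0,-2,4,0]
  row2 -= -1·row1 → [0,0,1,-2]
  row3 -= 1·row1 → [0,0,1,-3]
  row3 -= 1·row2 → [0,0,0,-1]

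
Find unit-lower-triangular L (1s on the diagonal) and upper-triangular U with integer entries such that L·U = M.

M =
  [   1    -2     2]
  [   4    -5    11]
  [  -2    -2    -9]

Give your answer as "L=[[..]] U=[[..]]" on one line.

  R1 -= 4·R0 → [0,3,3]
  R2 -= -2·R0 → [0,-6,-5]
  R2 -= -2·R1 → [0,0,1]

L=[[1,0,0],[4,1,0],[-2,-2,1]] U=[[1,-2,2],[0,3,3],[0,0,1]]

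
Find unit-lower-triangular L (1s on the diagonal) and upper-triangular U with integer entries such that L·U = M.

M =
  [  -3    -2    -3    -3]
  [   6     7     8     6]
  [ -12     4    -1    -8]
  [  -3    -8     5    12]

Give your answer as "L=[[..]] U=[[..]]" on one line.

  R1 -= -2·R0 → [0,3,2,0]
  R2 -= 4·R0 → [0,12,11,4]
  R3 -= 1·R0 → [0,-6,8,15]
  R2 -= 4·R1 → [0,0,3,4]
  R3 -= -2·R1 → [0,0,12,15]
  R3 -= 4·R2 → [0,0,0,-1]

L=[[1,0,0,0],[-2,1,0,0],[4,4,1,0],[1,-2,4,1]] U=[[-3,-2,-3,-3],[0,3,2,0],[0,0,3,4],[0,0,0,-1]]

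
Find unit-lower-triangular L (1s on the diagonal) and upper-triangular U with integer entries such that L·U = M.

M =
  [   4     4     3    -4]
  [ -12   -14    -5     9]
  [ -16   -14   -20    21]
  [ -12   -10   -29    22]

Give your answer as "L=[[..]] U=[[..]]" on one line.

L=[[1,0,0,0],[-3,1,0,0],[-4,-1,1,0],[-3,-1,4,1]] U=[[4,4,3,-4],[0,-2,4,-3],[0,0,-4,2],[0,0,0,-1]]

  row1 -= -3·row0 → [0,-2,4,-3]
  row2 -= -4·row0 → [0,2,-8,5]
  row3 -= -3·row0 → [0,2,-20,10]
  row2 -= -1·row1 → [0,0,-4,2]
  row3 -= -1·row1 → [0,0,-16,7]
  row3 -= 4·row2 → [0,0,0,-1]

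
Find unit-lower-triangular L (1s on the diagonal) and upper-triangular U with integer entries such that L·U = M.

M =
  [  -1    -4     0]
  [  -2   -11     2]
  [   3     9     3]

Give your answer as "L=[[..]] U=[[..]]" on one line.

  row1 -= 2·row0 → [0,-3,2]
  row2 -= -3·row0 → [0,-3,3]
  row2 -= 1·row1 → [0,0,1]

L=[[1,0,0],[2,1,0],[-3,1,1]] U=[[-1,-4,0],[0,-3,2],[0,0,1]]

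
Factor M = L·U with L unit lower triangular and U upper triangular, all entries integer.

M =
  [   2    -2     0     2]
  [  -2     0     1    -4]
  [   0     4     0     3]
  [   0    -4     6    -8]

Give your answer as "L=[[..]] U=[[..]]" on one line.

  r1 -= -1·r0 → [0,-2,1,-2]
  r2 -= 0·r0 → [0,4,0,3]
  r3 -= 0·r0 → [0,-4,6,-8]
  r2 -= -2·r1 → [0,0,2,-1]
  r3 -= 2·r1 → [0,0,4,-4]
  r3 -= 2·r2 → [0,0,0,-2]

L=[[1,0,0,0],[-1,1,0,0],[0,-2,1,0],[0,2,2,1]] U=[[2,-2,0,2],[0,-2,1,-2],[0,0,2,-1],[0,0,0,-2]]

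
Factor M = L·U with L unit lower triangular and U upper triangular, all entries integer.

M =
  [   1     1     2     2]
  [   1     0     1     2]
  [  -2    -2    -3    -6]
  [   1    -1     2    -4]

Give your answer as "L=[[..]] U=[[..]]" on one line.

L=[[1,0,0,0],[1,1,0,0],[-2,0,1,0],[1,2,2,1]] U=[[1,1,2,2],[0,-1,-1,0],[0,0,1,-2],[0,0,0,-2]]

  r1 -= 1·r0 → [0,-1,-1,0]
  r2 -= -2·r0 → [0,0,1,-2]
  r3 -= 1·r0 → [0,-2,0,-6]
  r2 -= 0·r1 → [0,0,1,-2]
  r3 -= 2·r1 → [0,0,2,-6]
  r3 -= 2·r2 → [0,0,0,-2]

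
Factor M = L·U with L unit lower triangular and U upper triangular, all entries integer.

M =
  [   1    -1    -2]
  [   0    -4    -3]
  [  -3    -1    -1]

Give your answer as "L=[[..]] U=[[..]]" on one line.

L=[[1,0,0],[0,1,0],[-3,1,1]] U=[[1,-1,-2],[0,-4,-3],[0,0,-4]]

  R1 -= 0·R0 → [0,-4,-3]
  R2 -= -3·R0 → [0,-4,-7]
  R2 -= 1·R1 → [0,0,-4]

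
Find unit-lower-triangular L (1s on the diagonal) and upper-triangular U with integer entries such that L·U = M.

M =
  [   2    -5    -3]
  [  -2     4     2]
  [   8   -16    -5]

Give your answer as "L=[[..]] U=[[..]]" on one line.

L=[[1,0,0],[-1,1,0],[4,-4,1]] U=[[2,-5,-3],[0,-1,-1],[0,0,3]]

  R1 -= -1·R0 → [0,-1,-1]
  R2 -= 4·R0 → [0,4,7]
  R2 -= -4·R1 → [0,0,3]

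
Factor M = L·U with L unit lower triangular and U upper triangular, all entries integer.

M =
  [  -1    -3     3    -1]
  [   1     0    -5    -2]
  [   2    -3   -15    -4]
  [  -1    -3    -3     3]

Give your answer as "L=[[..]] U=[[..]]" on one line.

  R1 -= -1·R0 → [0,-3,-2,-3]
  R2 -= -2·R0 → [0,-9,-9,-6]
  R3 -= 1·R0 → [0,0,-6,4]
  R2 -= 3·R1 → [0,0,-3,3]
  R3 -= 0·R1 → [0,0,-6,4]
  R3 -= 2·R2 → [0,0,0,-2]

L=[[1,0,0,0],[-1,1,0,0],[-2,3,1,0],[1,0,2,1]] U=[[-1,-3,3,-1],[0,-3,-2,-3],[0,0,-3,3],[0,0,0,-2]]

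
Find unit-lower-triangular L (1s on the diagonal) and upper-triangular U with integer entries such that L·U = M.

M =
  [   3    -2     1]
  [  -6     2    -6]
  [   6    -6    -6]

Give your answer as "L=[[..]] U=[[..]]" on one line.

L=[[1,0,0],[-2,1,0],[2,1,1]] U=[[3,-2,1],[0,-2,-4],[0,0,-4]]

  row1 -= -2·row0 → [0,-2,-4]
  row2 -= 2·row0 → [0,-2,-8]
  row2 -= 1·row1 → [0,0,-4]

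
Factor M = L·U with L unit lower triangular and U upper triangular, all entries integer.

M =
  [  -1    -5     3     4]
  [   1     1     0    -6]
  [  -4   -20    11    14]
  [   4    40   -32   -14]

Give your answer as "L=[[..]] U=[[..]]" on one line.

  r1 -= -1·r0 → [0,-4,3,-2]
  r2 -= 4·r0 → [0,0,-1,-2]
  r3 -= -4·r0 → [0,20,-20,2]
  r2 -= 0·r1 → [0,0,-1,-2]
  r3 -= -5·r1 → [0,0,-5,-8]
  r3 -= 5·r2 → [0,0,0,2]

L=[[1,0,0,0],[-1,1,0,0],[4,0,1,0],[-4,-5,5,1]] U=[[-1,-5,3,4],[0,-4,3,-2],[0,0,-1,-2],[0,0,0,2]]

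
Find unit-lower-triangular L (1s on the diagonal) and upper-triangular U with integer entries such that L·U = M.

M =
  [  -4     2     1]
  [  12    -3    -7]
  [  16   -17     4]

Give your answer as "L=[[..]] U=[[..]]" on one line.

L=[[1,0,0],[-3,1,0],[-4,-3,1]] U=[[-4,2,1],[0,3,-4],[0,0,-4]]

  R1 -= -3·R0 → [0,3,-4]
  R2 -= -4·R0 → [0,-9,8]
  R2 -= -3·R1 → [0,0,-4]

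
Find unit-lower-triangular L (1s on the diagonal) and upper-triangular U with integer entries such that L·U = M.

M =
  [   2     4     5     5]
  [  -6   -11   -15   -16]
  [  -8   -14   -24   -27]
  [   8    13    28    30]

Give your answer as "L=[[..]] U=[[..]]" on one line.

  R1 -= -3·R0 → [0,1,0,-1]
  R2 -= -4·R0 → [0,2,-4,-7]
  R3 -= 4·R0 → [0,-3,8,10]
  R2 -= 2·R1 → [0,0,-4,-5]
  R3 -= -3·R1 → [0,0,8,7]
  R3 -= -2·R2 → [0,0,0,-3]

L=[[1,0,0,0],[-3,1,0,0],[-4,2,1,0],[4,-3,-2,1]] U=[[2,4,5,5],[0,1,0,-1],[0,0,-4,-5],[0,0,0,-3]]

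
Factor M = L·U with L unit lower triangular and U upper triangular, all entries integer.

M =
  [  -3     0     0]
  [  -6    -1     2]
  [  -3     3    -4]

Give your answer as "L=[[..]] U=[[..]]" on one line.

L=[[1,0,0],[2,1,0],[1,-3,1]] U=[[-3,0,0],[0,-1,2],[0,0,2]]

  row1 -= 2·row0 → [0,-1,2]
  row2 -= 1·row0 → [0,3,-4]
  row2 -= -3·row1 → [0,0,2]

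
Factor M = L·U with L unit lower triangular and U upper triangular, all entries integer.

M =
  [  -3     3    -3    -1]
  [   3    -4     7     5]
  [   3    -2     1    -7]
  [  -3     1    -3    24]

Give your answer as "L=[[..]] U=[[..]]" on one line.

L=[[1,0,0,0],[-1,1,0,0],[-1,-1,1,0],[1,2,-4,1]] U=[[-3,3,-3,-1],[0,-1,4,4],[0,0,2,-4],[0,0,0,1]]

  row1 -= -1·row0 → [0,-1,4,4]
  row2 -= -1·row0 → [0,1,-2,-8]
  row3 -= 1·row0 → [0,-2,0,25]
  row2 -= -1·row1 → [0,0,2,-4]
  row3 -= 2·row1 → [0,0,-8,17]
  row3 -= -4·row2 → [0,0,0,1]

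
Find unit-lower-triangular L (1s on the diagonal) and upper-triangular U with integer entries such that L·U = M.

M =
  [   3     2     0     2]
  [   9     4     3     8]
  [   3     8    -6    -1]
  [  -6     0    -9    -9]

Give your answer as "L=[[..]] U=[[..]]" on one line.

  row1 -= 3·row0 → [0,-2,3,2]
  row2 -= 1·row0 → [0,6,-6,-3]
  row3 -= -2·row0 → [0,4,-9,-5]
  row2 -= -3·row1 → [0,0,3,3]
  row3 -= -2·row1 → [0,0,-3,-1]
  row3 -= -1·row2 → [0,0,0,2]

L=[[1,0,0,0],[3,1,0,0],[1,-3,1,0],[-2,-2,-1,1]] U=[[3,2,0,2],[0,-2,3,2],[0,0,3,3],[0,0,0,2]]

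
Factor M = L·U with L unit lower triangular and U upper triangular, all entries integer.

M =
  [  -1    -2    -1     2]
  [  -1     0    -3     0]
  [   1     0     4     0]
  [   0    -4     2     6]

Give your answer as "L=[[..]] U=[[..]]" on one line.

L=[[1,0,0,0],[1,1,0,0],[-1,-1,1,0],[0,-2,-2,1]] U=[[-1,-2,-1,2],[0,2,-2,-2],[0,0,1,0],[0,0,0,2]]

  row1 -= 1·row0 → [0,2,-2,-2]
  row2 -= -1·row0 → [0,-2,3,2]
  row3 -= 0·row0 → [0,-4,2,6]
  row2 -= -1·row1 → [0,0,1,0]
  row3 -= -2·row1 → [0,0,-2,2]
  row3 -= -2·row2 → [0,0,0,2]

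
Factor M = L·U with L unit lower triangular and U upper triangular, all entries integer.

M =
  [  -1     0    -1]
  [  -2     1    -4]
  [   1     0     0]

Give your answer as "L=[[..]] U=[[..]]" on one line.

L=[[1,0,0],[2,1,0],[-1,0,1]] U=[[-1,0,-1],[0,1,-2],[0,0,-1]]

  r1 -= 2·r0 → [0,1,-2]
  r2 -= -1·r0 → [0,0,-1]
  r2 -= 0·r1 → [0,0,-1]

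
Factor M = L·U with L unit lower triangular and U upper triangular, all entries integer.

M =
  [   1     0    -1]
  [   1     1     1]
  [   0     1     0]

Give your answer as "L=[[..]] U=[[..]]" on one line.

  r1 -= 1·r0 → [0,1,2]
  r2 -= 0·r0 → [0,1,0]
  r2 -= 1·r1 → [0,0,-2]

L=[[1,0,0],[1,1,0],[0,1,1]] U=[[1,0,-1],[0,1,2],[0,0,-2]]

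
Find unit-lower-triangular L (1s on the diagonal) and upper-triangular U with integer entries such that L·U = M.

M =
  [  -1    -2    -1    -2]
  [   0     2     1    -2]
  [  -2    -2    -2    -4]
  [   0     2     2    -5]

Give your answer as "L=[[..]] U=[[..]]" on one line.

L=[[1,0,0,0],[0,1,0,0],[2,1,1,0],[0,1,-1,1]] U=[[-1,-2,-1,-2],[0,2,1,-2],[0,0,-1,2],[0,0,0,-1]]

  row1 -= 0·row0 → [0,2,1,-2]
  row2 -= 2·row0 → [0,2,0,0]
  row3 -= 0·row0 → [0,2,2,-5]
  row2 -= 1·row1 → [0,0,-1,2]
  row3 -= 1·row1 → [0,0,1,-3]
  row3 -= -1·row2 → [0,0,0,-1]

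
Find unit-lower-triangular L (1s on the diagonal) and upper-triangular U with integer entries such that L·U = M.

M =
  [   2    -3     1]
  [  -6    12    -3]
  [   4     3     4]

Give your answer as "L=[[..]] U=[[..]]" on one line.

  row1 -= -3·row0 → [0,3,0]
  row2 -= 2·row0 → [0,9,2]
  row2 -= 3·row1 → [0,0,2]

L=[[1,0,0],[-3,1,0],[2,3,1]] U=[[2,-3,1],[0,3,0],[0,0,2]]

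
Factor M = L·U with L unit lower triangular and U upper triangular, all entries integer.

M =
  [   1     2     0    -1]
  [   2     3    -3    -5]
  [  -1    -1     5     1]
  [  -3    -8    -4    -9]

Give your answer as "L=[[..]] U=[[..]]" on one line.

  row1 -= 2·row0 → [0,-1,-3,-3]
  row2 -= -1·row0 → [0,1,5,0]
  row3 -= -3·row0 → [0,-2,-4,-12]
  row2 -= -1·row1 → [0,0,2,-3]
  row3 -= 2·row1 → [0,0,2,-6]
  row3 -= 1·row2 → [0,0,0,-3]

L=[[1,0,0,0],[2,1,0,0],[-1,-1,1,0],[-3,2,1,1]] U=[[1,2,0,-1],[0,-1,-3,-3],[0,0,2,-3],[0,0,0,-3]]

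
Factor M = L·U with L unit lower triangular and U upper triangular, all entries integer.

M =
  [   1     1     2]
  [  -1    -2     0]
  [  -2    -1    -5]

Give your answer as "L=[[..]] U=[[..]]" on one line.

L=[[1,0,0],[-1,1,0],[-2,-1,1]] U=[[1,1,2],[0,-1,2],[0,0,1]]

  r1 -= -1·r0 → [0,-1,2]
  r2 -= -2·r0 → [0,1,-1]
  r2 -= -1·r1 → [0,0,1]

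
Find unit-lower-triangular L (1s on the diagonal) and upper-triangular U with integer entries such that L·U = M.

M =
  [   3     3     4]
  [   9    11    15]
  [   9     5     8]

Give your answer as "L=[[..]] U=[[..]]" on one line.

L=[[1,0,0],[3,1,0],[3,-2,1]] U=[[3,3,4],[0,2,3],[0,0,2]]

  row1 -= 3·row0 → [0,2,3]
  row2 -= 3·row0 → [0,-4,-4]
  row2 -= -2·row1 → [0,0,2]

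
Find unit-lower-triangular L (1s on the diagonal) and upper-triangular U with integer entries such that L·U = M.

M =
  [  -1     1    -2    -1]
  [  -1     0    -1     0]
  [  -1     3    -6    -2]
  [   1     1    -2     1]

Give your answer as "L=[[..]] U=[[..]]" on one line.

L=[[1,0,0,0],[1,1,0,0],[1,-2,1,0],[-1,-2,1,1]] U=[[-1,1,-2,-1],[0,-1,1,1],[0,0,-2,1],[0,0,0,1]]

  R1 -= 1·R0 → [0,-1,1,1]
  R2 -= 1·R0 → [0,2,-4,-1]
  R3 -= -1·R0 → [0,2,-4,0]
  R2 -= -2·R1 → [0,0,-2,1]
  R3 -= -2·R1 → [0,0,-2,2]
  R3 -= 1·R2 → [0,0,0,1]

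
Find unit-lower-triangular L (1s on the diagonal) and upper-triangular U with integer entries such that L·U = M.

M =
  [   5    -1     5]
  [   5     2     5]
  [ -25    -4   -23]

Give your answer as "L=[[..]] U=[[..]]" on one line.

  r1 -= 1·r0 → [0,3,0]
  r2 -= -5·r0 → [0,-9,2]
  r2 -= -3·r1 → [0,0,2]

L=[[1,0,0],[1,1,0],[-5,-3,1]] U=[[5,-1,5],[0,3,0],[0,0,2]]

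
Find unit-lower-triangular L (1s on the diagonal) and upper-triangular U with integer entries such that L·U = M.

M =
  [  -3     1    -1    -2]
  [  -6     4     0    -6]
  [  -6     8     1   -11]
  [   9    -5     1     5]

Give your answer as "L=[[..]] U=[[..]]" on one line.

L=[[1,0,0,0],[2,1,0,0],[2,3,1,0],[-3,-1,0,1]] U=[[-3,1,-1,-2],[0,2,2,-2],[0,0,-3,-1],[0,0,0,-3]]

  r1 -= 2·r0 → [0,2,2,-2]
  r2 -= 2·r0 → [0,6,3,-7]
  r3 -= -3·r0 → [0,-2,-2,-1]
  r2 -= 3·r1 → [0,0,-3,-1]
  r3 -= -1·r1 → [0,0,0,-3]
  r3 -= 0·r2 → [0,0,0,-3]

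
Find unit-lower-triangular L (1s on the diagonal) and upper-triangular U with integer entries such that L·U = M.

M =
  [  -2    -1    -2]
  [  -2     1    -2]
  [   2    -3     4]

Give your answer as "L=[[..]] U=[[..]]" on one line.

L=[[1,0,0],[1,1,0],[-1,-2,1]] U=[[-2,-1,-2],[0,2,0],[0,0,2]]

  R1 -= 1·R0 → [0,2,0]
  R2 -= -1·R0 → [0,-4,2]
  R2 -= -2·R1 → [0,0,2]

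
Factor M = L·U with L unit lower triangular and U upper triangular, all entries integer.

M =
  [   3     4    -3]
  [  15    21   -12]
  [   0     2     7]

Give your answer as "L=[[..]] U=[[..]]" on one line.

  r1 -= 5·r0 → [0,1,3]
  r2 -= 0·r0 → [0,2,7]
  r2 -= 2·r1 → [0,0,1]

L=[[1,0,0],[5,1,0],[0,2,1]] U=[[3,4,-3],[0,1,3],[0,0,1]]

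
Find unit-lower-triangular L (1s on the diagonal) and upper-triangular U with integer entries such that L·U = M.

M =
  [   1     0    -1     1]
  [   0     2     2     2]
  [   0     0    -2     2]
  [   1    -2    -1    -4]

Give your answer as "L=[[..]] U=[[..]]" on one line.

L=[[1,0,0,0],[0,1,0,0],[0,0,1,0],[1,-1,-1,1]] U=[[1,0,-1,1],[0,2,2,2],[0,0,-2,2],[0,0,0,-1]]

  row1 -= 0·row0 → [0,2,2,2]
  row2 -= 0·row0 → [0,0,-2,2]
  row3 -= 1·row0 → [0,-2,0,-5]
  row2 -= 0·row1 → [0,0,-2,2]
  row3 -= -1·row1 → [0,0,2,-3]
  row3 -= -1·row2 → [0,0,0,-1]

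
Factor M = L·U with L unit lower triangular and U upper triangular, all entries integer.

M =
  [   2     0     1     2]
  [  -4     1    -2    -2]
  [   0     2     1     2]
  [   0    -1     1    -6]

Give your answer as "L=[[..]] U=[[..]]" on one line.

L=[[1,0,0,0],[-2,1,0,0],[0,2,1,0],[0,-1,1,1]] U=[[2,0,1,2],[0,1,0,2],[0,0,1,-2],[0,0,0,-2]]

  r1 -= -2·r0 → [0,1,0,2]
  r2 -= 0·r0 → [0,2,1,2]
  r3 -= 0·r0 → [0,-1,1,-6]
  r2 -= 2·r1 → [0,0,1,-2]
  r3 -= -1·r1 → [0,0,1,-4]
  r3 -= 1·r2 → [0,0,0,-2]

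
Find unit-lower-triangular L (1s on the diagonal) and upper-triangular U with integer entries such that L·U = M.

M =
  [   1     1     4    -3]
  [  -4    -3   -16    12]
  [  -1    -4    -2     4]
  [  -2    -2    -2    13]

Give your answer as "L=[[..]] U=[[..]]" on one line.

  R1 -= -4·R0 → [0,1,0,0]
  R2 -= -1·R0 → [0,-3,2,1]
  R3 -= -2·R0 → [0,0,6,7]
  R2 -= -3·R1 → [0,0,2,1]
  R3 -= 0·R1 → [0,0,6,7]
  R3 -= 3·R2 → [0,0,0,4]

L=[[1,0,0,0],[-4,1,0,0],[-1,-3,1,0],[-2,0,3,1]] U=[[1,1,4,-3],[0,1,0,0],[0,0,2,1],[0,0,0,4]]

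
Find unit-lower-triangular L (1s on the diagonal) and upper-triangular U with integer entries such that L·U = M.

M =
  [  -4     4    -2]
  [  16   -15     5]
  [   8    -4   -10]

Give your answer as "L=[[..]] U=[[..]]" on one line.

  R1 -= -4·R0 → [0,1,-3]
  R2 -= -2·R0 → [0,4,-14]
  R2 -= 4·R1 → [0,0,-2]

L=[[1,0,0],[-4,1,0],[-2,4,1]] U=[[-4,4,-2],[0,1,-3],[0,0,-2]]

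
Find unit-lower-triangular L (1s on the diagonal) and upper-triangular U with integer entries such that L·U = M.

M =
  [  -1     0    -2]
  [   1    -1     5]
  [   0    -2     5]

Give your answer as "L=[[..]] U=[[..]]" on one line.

L=[[1,0,0],[-1,1,0],[0,2,1]] U=[[-1,0,-2],[0,-1,3],[0,0,-1]]

  R1 -= -1·R0 → [0,-1,3]
  R2 -= 0·R0 → [0,-2,5]
  R2 -= 2·R1 → [0,0,-1]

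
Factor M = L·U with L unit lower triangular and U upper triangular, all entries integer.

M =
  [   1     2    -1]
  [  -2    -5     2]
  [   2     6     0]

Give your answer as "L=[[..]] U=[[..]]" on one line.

L=[[1,0,0],[-2,1,0],[2,-2,1]] U=[[1,2,-1],[0,-1,0],[0,0,2]]

  R1 -= -2·R0 → [0,-1,0]
  R2 -= 2·R0 → [0,2,2]
  R2 -= -2·R1 → [0,0,2]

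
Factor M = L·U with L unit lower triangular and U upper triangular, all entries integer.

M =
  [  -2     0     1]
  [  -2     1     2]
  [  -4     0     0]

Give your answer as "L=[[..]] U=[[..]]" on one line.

L=[[1,0,0],[1,1,0],[2,0,1]] U=[[-2,0,1],[0,1,1],[0,0,-2]]

  r1 -= 1·r0 → [0,1,1]
  r2 -= 2·r0 → [0,0,-2]
  r2 -= 0·r1 → [0,0,-2]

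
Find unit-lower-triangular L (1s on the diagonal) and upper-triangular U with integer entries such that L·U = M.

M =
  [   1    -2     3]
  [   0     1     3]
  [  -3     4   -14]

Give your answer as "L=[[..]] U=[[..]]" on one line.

  R1 -= 0·R0 → [0,1,3]
  R2 -= -3·R0 → [0,-2,-5]
  R2 -= -2·R1 → [0,0,1]

L=[[1,0,0],[0,1,0],[-3,-2,1]] U=[[1,-2,3],[0,1,3],[0,0,1]]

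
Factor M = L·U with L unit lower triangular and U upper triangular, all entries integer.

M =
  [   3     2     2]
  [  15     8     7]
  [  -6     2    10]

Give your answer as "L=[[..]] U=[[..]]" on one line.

L=[[1,0,0],[5,1,0],[-2,-3,1]] U=[[3,2,2],[0,-2,-3],[0,0,5]]

  r1 -= 5·r0 → [0,-2,-3]
  r2 -= -2·r0 → [0,6,14]
  r2 -= -3·r1 → [0,0,5]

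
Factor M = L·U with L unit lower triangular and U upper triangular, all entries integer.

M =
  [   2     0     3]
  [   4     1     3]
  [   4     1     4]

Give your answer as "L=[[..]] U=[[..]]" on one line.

  row1 -= 2·row0 → [0,1,-3]
  row2 -= 2·row0 → [0,1,-2]
  row2 -= 1·row1 → [0,0,1]

L=[[1,0,0],[2,1,0],[2,1,1]] U=[[2,0,3],[0,1,-3],[0,0,1]]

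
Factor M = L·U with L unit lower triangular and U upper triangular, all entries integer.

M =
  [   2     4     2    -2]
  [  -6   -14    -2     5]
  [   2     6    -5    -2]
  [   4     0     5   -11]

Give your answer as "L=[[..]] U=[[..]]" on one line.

  row1 -= -3·row0 → [0,-2,4,-1]
  row2 -= 1·row0 → [0,2,-7,0]
  row3 -= 2·row0 → [0,-8,1,-7]
  row2 -= -1·row1 → [0,0,-3,-1]
  row3 -= 4·row1 → [0,0,-15,-3]
  row3 -= 5·row2 → [0,0,0,2]

L=[[1,0,0,0],[-3,1,0,0],[1,-1,1,0],[2,4,5,1]] U=[[2,4,2,-2],[0,-2,4,-1],[0,0,-3,-1],[0,0,0,2]]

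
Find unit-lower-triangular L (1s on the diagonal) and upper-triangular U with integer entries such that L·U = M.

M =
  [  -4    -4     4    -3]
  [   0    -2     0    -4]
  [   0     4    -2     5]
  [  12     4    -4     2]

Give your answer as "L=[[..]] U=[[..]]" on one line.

  r1 -= 0·r0 → [0,-2,0,-4]
  r2 -= 0·r0 → [0,4,-2,5]
  r3 -= -3·r0 → [0,-8,8,-7]
  r2 -= -2·r1 → [0,0,-2,-3]
  r3 -= 4·r1 → [0,0,8,9]
  r3 -= -4·r2 → [0,0,0,-3]

L=[[1,0,0,0],[0,1,0,0],[0,-2,1,0],[-3,4,-4,1]] U=[[-4,-4,4,-3],[0,-2,0,-4],[0,0,-2,-3],[0,0,0,-3]]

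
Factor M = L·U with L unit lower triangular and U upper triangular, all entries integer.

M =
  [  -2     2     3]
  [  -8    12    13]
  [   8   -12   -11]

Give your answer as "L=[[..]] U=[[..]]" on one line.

  row1 -= 4·row0 → [0,4,1]
  row2 -= -4·row0 → [0,-4,1]
  row2 -= -1·row1 → [0,0,2]

L=[[1,0,0],[4,1,0],[-4,-1,1]] U=[[-2,2,3],[0,4,1],[0,0,2]]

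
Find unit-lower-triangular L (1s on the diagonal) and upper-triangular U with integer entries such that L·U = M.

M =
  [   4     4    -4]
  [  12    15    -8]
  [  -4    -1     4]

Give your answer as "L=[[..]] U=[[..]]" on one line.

  row1 -= 3·row0 → [0,3,4]
  row2 -= -1·row0 → [0,3,0]
  row2 -= 1·row1 → [0,0,-4]

L=[[1,0,0],[3,1,0],[-1,1,1]] U=[[4,4,-4],[0,3,4],[0,0,-4]]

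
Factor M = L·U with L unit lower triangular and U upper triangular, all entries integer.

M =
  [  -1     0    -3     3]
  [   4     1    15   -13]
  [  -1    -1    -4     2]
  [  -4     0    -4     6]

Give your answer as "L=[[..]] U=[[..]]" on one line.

  row1 -= -4·row0 → [0,1,3,-1]
  row2 -= 1·row0 → [0,-1,-1,-1]
  row3 -= 4·row0 → [0,0,8,-6]
  row2 -= -1·row1 → [0,0,2,-2]
  row3 -= 0·row1 → [0,0,8,-6]
  row3 -= 4·row2 → [0,0,0,2]

L=[[1,0,0,0],[-4,1,0,0],[1,-1,1,0],[4,0,4,1]] U=[[-1,0,-3,3],[0,1,3,-1],[0,0,2,-2],[0,0,0,2]]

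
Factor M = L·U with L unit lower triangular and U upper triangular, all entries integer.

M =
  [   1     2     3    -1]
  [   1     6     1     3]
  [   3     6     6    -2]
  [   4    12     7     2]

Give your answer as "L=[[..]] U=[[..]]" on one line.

  r1 -= 1·r0 → [0,4,-2,4]
  r2 -= 3·r0 → [0,0,-3,1]
  r3 -= 4·r0 → [0,4,-5,6]
  r2 -= 0·r1 → [0,0,-3,1]
  r3 -= 1·r1 → [0,0,-3,2]
  r3 -= 1·r2 → [0,0,0,1]

L=[[1,0,0,0],[1,1,0,0],[3,0,1,0],[4,1,1,1]] U=[[1,2,3,-1],[0,4,-2,4],[0,0,-3,1],[0,0,0,1]]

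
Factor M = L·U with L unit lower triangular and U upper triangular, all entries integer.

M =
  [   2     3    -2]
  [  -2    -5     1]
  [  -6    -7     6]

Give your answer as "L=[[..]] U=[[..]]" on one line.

L=[[1,0,0],[-1,1,0],[-3,-1,1]] U=[[2,3,-2],[0,-2,-1],[0,0,-1]]

  R1 -= -1·R0 → [0,-2,-1]
  R2 -= -3·R0 → [0,2,0]
  R2 -= -1·R1 → [0,0,-1]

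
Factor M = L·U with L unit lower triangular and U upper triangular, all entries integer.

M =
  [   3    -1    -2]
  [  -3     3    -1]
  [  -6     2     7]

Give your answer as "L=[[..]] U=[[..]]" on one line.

  row1 -= -1·row0 → [0,2,-3]
  row2 -= -2·row0 → [0,0,3]
  row2 -= 0·row1 → [0,0,3]

L=[[1,0,0],[-1,1,0],[-2,0,1]] U=[[3,-1,-2],[0,2,-3],[0,0,3]]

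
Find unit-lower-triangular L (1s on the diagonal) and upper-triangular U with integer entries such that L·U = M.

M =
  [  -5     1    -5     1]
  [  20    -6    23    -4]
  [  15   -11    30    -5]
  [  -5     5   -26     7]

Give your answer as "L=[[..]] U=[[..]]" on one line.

L=[[1,0,0,0],[-4,1,0,0],[-3,4,1,0],[1,-2,-5,1]] U=[[-5,1,-5,1],[0,-2,3,0],[0,0,3,-2],[0,0,0,-4]]

  row1 -= -4·row0 → [0,-2,3,0]
  row2 -= -3·row0 → [0,-8,15,-2]
  row3 -= 1·row0 → [0,4,-21,6]
  row2 -= 4·row1 → [0,0,3,-2]
  row3 -= -2·row1 → [0,0,-15,6]
  row3 -= -5·row2 → [0,0,0,-4]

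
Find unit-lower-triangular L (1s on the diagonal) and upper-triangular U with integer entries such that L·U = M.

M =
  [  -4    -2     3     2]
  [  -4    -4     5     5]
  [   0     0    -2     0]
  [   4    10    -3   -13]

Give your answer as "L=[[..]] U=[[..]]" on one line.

  R1 -= 1·R0 → [0,-2,2,3]
  R2 -= 0·R0 → [0,0,-2,0]
  R3 -= -1·R0 → [0,8,0,-11]
  R2 -= 0·R1 → [0,0,-2,0]
  R3 -= -4·R1 → [0,0,8,1]
  R3 -= -4·R2 → [0,0,0,1]

L=[[1,0,0,0],[1,1,0,0],[0,0,1,0],[-1,-4,-4,1]] U=[[-4,-2,3,2],[0,-2,2,3],[0,0,-2,0],[0,0,0,1]]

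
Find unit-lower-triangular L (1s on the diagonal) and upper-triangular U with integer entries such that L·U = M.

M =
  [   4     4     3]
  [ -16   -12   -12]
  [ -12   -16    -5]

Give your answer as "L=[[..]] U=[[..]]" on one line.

L=[[1,0,0],[-4,1,0],[-3,-1,1]] U=[[4,4,3],[0,4,0],[0,0,4]]

  r1 -= -4·r0 → [0,4,0]
  r2 -= -3·r0 → [0,-4,4]
  r2 -= -1·r1 → [0,0,4]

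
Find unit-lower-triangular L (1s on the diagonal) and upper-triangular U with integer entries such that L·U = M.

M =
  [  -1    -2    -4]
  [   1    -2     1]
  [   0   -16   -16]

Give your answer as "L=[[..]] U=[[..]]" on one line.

  R1 -= -1·R0 → [0,-4,-3]
  R2 -= 0·R0 → [0,-16,-16]
  R2 -= 4·R1 → [0,0,-4]

L=[[1,0,0],[-1,1,0],[0,4,1]] U=[[-1,-2,-4],[0,-4,-3],[0,0,-4]]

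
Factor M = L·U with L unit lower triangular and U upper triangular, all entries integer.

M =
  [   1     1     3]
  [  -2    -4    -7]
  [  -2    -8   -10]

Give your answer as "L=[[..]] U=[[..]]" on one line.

L=[[1,0,0],[-2,1,0],[-2,3,1]] U=[[1,1,3],[0,-2,-1],[0,0,-1]]

  row1 -= -2·row0 → [0,-2,-1]
  row2 -= -2·row0 → [0,-6,-4]
  row2 -= 3·row1 → [0,0,-1]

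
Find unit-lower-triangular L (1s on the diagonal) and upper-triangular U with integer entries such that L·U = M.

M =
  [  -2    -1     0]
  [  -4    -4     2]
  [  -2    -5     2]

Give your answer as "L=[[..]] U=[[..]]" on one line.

L=[[1,0,0],[2,1,0],[1,2,1]] U=[[-2,-1,0],[0,-2,2],[0,0,-2]]

  R1 -= 2·R0 → [0,-2,2]
  R2 -= 1·R0 → [0,-4,2]
  R2 -= 2·R1 → [0,0,-2]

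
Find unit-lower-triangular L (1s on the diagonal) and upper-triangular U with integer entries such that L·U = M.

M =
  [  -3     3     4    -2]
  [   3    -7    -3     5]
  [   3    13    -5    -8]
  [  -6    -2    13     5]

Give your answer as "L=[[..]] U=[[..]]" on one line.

  R1 -= -1·R0 → [0,-4,1,3]
  R2 -= -1·R0 → [0,16,-1,-10]
  R3 -= 2·R0 → [0,-8,5,9]
  R2 -= -4·R1 → [0,0,3,2]
  R3 -= 2·R1 → [0,0,3,3]
  R3 -= 1·R2 → [0,0,0,1]

L=[[1,0,0,0],[-1,1,0,0],[-1,-4,1,0],[2,2,1,1]] U=[[-3,3,4,-2],[0,-4,1,3],[0,0,3,2],[0,0,0,1]]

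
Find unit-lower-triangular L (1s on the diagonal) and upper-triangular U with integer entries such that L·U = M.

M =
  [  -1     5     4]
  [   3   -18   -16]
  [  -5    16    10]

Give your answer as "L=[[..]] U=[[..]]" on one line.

  row1 -= -3·row0 → [0,-3,-4]
  row2 -= 5·row0 → [0,-9,-10]
  row2 -= 3·row1 → [0,0,2]

L=[[1,0,0],[-3,1,0],[5,3,1]] U=[[-1,5,4],[0,-3,-4],[0,0,2]]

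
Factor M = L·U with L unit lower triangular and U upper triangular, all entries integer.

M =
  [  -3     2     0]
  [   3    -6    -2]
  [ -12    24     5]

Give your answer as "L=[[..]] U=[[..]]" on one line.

  row1 -= -1·row0 → [0,-4,-2]
  row2 -= 4·row0 → [0,16,5]
  row2 -= -4·row1 → [0,0,-3]

L=[[1,0,0],[-1,1,0],[4,-4,1]] U=[[-3,2,0],[0,-4,-2],[0,0,-3]]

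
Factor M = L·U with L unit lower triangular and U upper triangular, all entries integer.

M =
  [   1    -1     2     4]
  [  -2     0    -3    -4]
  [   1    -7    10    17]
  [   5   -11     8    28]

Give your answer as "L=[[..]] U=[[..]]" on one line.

L=[[1,0,0,0],[-2,1,0,0],[1,3,1,0],[5,3,-1,1]] U=[[1,-1,2,4],[0,-2,1,4],[0,0,5,1],[0,0,0,-3]]

  R1 -= -2·R0 → [0,-2,1,4]
  R2 -= 1·R0 → [0,-6,8,13]
  R3 -= 5·R0 → [0,-6,-2,8]
  R2 -= 3·R1 → [0,0,5,1]
  R3 -= 3·R1 → [0,0,-5,-4]
  R3 -= -1·R2 → [0,0,0,-3]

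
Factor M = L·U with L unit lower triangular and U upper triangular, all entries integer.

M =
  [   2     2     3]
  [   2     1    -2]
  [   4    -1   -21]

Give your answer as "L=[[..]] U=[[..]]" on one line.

L=[[1,0,0],[1,1,0],[2,5,1]] U=[[2,2,3],[0,-1,-5],[0,0,-2]]

  row1 -= 1·row0 → [0,-1,-5]
  row2 -= 2·row0 → [0,-5,-27]
  row2 -= 5·row1 → [0,0,-2]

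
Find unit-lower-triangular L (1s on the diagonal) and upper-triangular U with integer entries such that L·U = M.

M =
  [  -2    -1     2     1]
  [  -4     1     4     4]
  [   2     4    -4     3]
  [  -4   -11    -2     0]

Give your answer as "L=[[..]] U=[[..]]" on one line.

L=[[1,0,0,0],[2,1,0,0],[-1,1,1,0],[2,-3,3,1]] U=[[-2,-1,2,1],[0,3,0,2],[0,0,-2,2],[0,0,0,-2]]

  row1 -= 2·row0 → [0,3,0,2]
  row2 -= -1·row0 → [0,3,-2,4]
  row3 -= 2·row0 → [0,-9,-6,-2]
  row2 -= 1·row1 → [0,0,-2,2]
  row3 -= -3·row1 → [0,0,-6,4]
  row3 -= 3·row2 → [0,0,0,-2]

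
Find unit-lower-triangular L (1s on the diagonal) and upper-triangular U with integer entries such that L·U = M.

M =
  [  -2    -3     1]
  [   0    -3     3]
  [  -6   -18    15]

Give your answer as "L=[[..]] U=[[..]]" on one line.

  r1 -= 0·r0 → [0,-3,3]
  r2 -= 3·r0 → [0,-9,12]
  r2 -= 3·r1 → [0,0,3]

L=[[1,0,0],[0,1,0],[3,3,1]] U=[[-2,-3,1],[0,-3,3],[0,0,3]]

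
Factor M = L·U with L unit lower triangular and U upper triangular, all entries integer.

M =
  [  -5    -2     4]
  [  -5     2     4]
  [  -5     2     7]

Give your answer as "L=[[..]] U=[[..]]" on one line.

L=[[1,0,0],[1,1,0],[1,1,1]] U=[[-5,-2,4],[0,4,0],[0,0,3]]

  R1 -= 1·R0 → [0,4,0]
  R2 -= 1·R0 → [0,4,3]
  R2 -= 1·R1 → [0,0,3]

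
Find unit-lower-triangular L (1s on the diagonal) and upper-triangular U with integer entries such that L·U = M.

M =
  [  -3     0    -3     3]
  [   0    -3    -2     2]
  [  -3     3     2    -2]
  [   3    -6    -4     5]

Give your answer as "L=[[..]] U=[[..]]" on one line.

  R1 -= 0·R0 → [0,-3,-2,2]
  R2 -= 1·R0 → [0,3,5,-5]
  R3 -= -1·R0 → [0,-6,-7,8]
  R2 -= -1·R1 → [0,0,3,-3]
  R3 -= 2·R1 → [0,0,-3,4]
  R3 -= -1·R2 → [0,0,0,1]

L=[[1,0,0,0],[0,1,0,0],[1,-1,1,0],[-1,2,-1,1]] U=[[-3,0,-3,3],[0,-3,-2,2],[0,0,3,-3],[0,0,0,1]]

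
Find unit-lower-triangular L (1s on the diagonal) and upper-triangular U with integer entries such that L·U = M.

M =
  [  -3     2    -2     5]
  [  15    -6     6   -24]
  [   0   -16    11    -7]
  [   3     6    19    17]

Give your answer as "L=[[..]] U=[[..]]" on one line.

  R1 -= -5·R0 → [0,4,-4,1]
  R2 -= 0·R0 → [0,-16,11,-7]
  R3 -= -1·R0 → [0,8,17,22]
  R2 -= -4·R1 → [0,0,-5,-3]
  R3 -= 2·R1 → [0,0,25,20]
  R3 -= -5·R2 → [0,0,0,5]

L=[[1,0,0,0],[-5,1,0,0],[0,-4,1,0],[-1,2,-5,1]] U=[[-3,2,-2,5],[0,4,-4,1],[0,0,-5,-3],[0,0,0,5]]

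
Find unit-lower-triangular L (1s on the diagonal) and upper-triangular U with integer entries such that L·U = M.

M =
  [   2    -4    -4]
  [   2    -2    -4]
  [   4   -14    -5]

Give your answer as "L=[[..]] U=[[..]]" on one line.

  R1 -= 1·R0 → [0,2,0]
  R2 -= 2·R0 → [0,-6,3]
  R2 -= -3·R1 → [0,0,3]

L=[[1,0,0],[1,1,0],[2,-3,1]] U=[[2,-4,-4],[0,2,0],[0,0,3]]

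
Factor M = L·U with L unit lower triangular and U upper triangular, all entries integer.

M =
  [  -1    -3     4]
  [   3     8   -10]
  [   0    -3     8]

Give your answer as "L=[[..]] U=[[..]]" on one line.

  R1 -= -3·R0 → [0,-1,2]
  R2 -= 0·R0 → [0,-3,8]
  R2 -= 3·R1 → [0,0,2]

L=[[1,0,0],[-3,1,0],[0,3,1]] U=[[-1,-3,4],[0,-1,2],[0,0,2]]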